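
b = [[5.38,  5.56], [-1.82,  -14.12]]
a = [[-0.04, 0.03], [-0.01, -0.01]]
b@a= [[-0.27, 0.11], [0.21, 0.09]]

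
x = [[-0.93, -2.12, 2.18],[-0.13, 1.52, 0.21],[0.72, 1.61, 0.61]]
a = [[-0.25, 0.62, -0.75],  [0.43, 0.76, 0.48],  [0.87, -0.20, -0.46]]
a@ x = [[-0.39,0.26,-0.87], [-0.15,1.02,1.39], [-1.11,-2.89,1.57]]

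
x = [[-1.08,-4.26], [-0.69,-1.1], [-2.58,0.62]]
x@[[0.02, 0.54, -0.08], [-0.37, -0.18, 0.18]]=[[1.55, 0.18, -0.68], [0.39, -0.17, -0.14], [-0.28, -1.50, 0.32]]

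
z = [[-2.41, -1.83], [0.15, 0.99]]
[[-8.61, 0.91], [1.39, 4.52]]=z@[[2.83, -4.34], [0.98, 5.22]]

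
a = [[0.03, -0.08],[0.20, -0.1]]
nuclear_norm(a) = 0.29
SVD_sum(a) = [[0.06, -0.03], [0.19, -0.11]] + [[-0.03, -0.05], [0.01, 0.01]]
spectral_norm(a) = 0.23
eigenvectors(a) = [[(0.27+0.46j), 0.27-0.46j], [0.85+0.00j, 0.85-0.00j]]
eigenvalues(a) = [(-0.03+0.11j), (-0.03-0.11j)]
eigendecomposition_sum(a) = [[0.02+0.06j, -0.04-0.01j],[(0.1+0.03j), -0.05+0.04j]] + [[0.02-0.06j,(-0.04+0.01j)], [0.10-0.03j,-0.05-0.04j]]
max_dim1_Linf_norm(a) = 0.2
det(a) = 0.01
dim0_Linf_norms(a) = [0.2, 0.1]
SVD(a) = [[-0.29, -0.96], [-0.96, 0.29]] @ diag([0.23276772696138875, 0.05584966683184746]) @ [[-0.86,  0.51], [0.51,  0.86]]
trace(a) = -0.07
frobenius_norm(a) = 0.24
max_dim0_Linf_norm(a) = 0.2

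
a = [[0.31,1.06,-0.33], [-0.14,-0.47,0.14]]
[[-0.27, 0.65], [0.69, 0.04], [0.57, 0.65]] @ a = [[-0.17, -0.59, 0.18], [0.21, 0.71, -0.22], [0.09, 0.30, -0.10]]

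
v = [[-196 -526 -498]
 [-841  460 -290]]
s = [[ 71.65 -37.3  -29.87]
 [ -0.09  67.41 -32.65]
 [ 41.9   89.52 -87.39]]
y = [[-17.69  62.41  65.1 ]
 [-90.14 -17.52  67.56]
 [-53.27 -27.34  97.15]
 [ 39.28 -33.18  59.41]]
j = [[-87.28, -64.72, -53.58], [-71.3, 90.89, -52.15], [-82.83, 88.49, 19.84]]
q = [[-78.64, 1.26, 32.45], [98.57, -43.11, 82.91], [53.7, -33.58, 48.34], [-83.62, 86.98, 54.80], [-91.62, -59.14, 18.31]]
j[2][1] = 88.49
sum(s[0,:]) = 4.4800000000000075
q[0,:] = [-78.64, 1.26, 32.45]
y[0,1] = 62.41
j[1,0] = -71.3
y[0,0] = -17.69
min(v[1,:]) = -841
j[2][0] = -82.83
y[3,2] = 59.41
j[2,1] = 88.49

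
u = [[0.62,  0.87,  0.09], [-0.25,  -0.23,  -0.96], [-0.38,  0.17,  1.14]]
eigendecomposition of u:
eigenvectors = [[(-0.7+0j), -0.70-0.00j, -0.46+0.00j],[0.43-0.48j, 0.43+0.48j, -0.42+0.00j],[-0.28-0.09j, -0.28+0.09j, 0.78+0.00j]]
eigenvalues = [(0.13+0.61j), (0.13-0.61j), (1.27+0j)]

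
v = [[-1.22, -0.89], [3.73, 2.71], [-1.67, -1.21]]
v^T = [[-1.22, 3.73, -1.67],[-0.89, 2.71, -1.21]]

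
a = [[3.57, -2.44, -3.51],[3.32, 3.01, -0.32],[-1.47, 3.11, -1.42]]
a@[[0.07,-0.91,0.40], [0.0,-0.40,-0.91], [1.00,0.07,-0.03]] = [[-3.26, -2.52, 3.75], [-0.09, -4.25, -1.4], [-1.52, -0.01, -3.38]]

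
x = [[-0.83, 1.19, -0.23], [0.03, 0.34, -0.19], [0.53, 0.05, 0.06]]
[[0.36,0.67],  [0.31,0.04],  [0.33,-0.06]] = x@[[0.60, -0.24], [0.65, 0.52], [-0.38, 0.66]]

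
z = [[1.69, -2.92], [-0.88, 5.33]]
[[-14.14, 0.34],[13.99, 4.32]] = z @ [[-5.36, 2.24], [1.74, 1.18]]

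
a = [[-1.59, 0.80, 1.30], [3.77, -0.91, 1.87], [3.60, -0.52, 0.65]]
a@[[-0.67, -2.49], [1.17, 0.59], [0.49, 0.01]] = [[2.64, 4.44], [-2.67, -9.91], [-2.70, -9.26]]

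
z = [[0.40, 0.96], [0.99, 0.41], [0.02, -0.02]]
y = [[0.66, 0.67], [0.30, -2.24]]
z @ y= [[0.55, -1.88],[0.78, -0.26],[0.01, 0.06]]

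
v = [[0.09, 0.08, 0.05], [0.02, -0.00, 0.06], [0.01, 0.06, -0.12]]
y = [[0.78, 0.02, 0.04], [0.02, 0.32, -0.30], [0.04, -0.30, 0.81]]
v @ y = [[0.07, 0.01, 0.02], [0.02, -0.02, 0.05], [0.0, 0.06, -0.11]]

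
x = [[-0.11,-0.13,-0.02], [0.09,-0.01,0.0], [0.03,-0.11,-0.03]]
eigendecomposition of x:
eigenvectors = [[(0.64+0j),0.64-0.00j,0.00+0.00j], [(-0.24-0.42j),(-0.24+0.42j),-0.16+0.00j], [(0.25-0.54j),(0.25+0.54j),0.99+0.00j]]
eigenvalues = [(-0.07+0.1j), (-0.07-0.1j), (-0.01+0j)]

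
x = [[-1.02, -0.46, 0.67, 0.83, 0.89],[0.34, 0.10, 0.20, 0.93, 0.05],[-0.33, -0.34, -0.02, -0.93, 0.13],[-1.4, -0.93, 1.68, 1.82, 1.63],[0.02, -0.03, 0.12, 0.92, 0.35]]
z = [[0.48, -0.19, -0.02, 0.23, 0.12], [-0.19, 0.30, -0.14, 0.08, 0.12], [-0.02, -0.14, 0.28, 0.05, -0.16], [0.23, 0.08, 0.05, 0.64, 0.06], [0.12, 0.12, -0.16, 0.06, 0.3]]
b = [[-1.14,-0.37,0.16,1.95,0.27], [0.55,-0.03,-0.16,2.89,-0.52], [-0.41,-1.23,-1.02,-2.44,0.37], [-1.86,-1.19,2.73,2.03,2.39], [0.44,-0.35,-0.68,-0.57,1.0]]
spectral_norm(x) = 3.94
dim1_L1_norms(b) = [3.89, 4.15, 5.47, 10.2, 3.04]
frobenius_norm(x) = 4.23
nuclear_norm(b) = 12.45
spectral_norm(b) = 5.45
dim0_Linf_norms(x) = [1.4, 0.93, 1.68, 1.82, 1.63]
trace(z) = 2.00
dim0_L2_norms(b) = [2.33, 1.79, 3.0, 4.75, 2.68]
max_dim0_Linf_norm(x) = 1.82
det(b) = 20.97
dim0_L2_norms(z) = [0.58, 0.41, 0.36, 0.69, 0.38]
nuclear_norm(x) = 6.00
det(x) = 0.01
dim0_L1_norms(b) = [4.4, 3.17, 4.75, 9.88, 4.55]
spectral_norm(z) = 0.83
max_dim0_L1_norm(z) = 1.06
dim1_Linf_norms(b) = [1.95, 2.89, 2.44, 2.73, 1.0]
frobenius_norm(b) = 6.88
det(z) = 0.00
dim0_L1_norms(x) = [3.11, 1.86, 2.69, 5.43, 3.05]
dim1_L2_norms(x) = [1.78, 1.02, 1.05, 3.41, 0.99]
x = z @ b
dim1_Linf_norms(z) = [0.48, 0.3, 0.28, 0.64, 0.3]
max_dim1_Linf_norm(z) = 0.64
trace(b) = 0.84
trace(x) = 1.23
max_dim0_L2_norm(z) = 0.69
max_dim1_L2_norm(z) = 0.69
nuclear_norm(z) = 2.00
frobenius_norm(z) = 1.12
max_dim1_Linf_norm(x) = 1.82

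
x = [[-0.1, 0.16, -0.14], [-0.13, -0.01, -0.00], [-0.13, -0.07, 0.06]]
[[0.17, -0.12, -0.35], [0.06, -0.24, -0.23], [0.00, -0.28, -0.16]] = x@ [[-0.42, 1.91, 1.81], [-0.96, -0.44, -0.41], [-1.99, -1.0, 0.71]]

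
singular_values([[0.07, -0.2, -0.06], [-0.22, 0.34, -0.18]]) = [0.48, 0.14]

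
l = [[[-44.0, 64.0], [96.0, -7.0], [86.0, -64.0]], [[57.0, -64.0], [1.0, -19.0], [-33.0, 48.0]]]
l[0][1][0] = 96.0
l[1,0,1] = -64.0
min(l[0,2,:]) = -64.0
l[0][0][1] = 64.0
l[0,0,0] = -44.0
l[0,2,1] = -64.0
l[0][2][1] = -64.0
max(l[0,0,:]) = 64.0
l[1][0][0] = 57.0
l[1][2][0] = -33.0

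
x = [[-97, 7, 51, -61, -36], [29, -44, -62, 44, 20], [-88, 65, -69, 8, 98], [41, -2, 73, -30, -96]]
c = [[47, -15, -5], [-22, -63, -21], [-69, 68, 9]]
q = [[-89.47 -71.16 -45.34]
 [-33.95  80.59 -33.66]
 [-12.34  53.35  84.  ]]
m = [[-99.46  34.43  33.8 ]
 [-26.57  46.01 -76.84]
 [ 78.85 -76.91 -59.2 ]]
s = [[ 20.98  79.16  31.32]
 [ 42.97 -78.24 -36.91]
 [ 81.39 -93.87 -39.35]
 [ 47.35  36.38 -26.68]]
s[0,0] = 20.98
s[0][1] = 79.16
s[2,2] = -39.35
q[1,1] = 80.59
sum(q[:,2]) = 5.0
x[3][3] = -30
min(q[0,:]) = -89.47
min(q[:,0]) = -89.47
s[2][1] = -93.87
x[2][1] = 65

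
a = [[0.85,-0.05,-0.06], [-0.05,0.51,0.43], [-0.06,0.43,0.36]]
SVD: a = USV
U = [[-0.66, -0.75, 0.02], [0.57, -0.51, -0.64], [0.49, -0.41, 0.77]]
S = [0.94, 0.78, 0.0]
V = [[-0.66, 0.57, 0.49],[-0.75, -0.51, -0.41],[-0.02, 0.64, -0.77]]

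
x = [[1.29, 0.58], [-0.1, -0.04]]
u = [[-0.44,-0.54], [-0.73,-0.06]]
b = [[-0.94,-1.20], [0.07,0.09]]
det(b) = -0.00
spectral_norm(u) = 0.93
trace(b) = -0.85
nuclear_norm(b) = 1.53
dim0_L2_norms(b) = [0.94, 1.2]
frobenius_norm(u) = 1.01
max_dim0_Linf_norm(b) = 1.2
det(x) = 0.01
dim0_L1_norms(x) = [1.39, 0.62]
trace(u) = -0.50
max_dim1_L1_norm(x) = 1.87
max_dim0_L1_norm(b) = 1.29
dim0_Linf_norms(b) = [0.94, 1.2]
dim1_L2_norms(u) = [0.7, 0.73]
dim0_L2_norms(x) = [1.29, 0.58]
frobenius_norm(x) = 1.42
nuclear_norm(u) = 1.33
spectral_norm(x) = 1.42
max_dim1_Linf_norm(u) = 0.73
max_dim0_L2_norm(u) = 0.85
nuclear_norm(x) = 1.42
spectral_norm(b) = 1.53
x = b @ u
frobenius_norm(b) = 1.53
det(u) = -0.37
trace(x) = 1.25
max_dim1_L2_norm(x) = 1.41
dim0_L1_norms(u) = [1.17, 0.6]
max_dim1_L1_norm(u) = 0.98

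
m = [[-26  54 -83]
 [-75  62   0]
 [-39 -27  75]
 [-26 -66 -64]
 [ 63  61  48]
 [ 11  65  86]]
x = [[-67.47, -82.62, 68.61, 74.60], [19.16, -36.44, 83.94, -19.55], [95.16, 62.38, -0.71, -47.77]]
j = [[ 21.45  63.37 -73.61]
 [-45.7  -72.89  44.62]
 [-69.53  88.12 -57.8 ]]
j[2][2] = -57.8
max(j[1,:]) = 44.62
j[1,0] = -45.7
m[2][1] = -27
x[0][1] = -82.62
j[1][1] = -72.89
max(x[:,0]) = 95.16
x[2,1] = 62.38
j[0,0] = 21.45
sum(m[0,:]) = -55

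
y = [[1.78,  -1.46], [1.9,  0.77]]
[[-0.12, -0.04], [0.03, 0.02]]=y@[[-0.01,  -0.0], [0.07,  0.03]]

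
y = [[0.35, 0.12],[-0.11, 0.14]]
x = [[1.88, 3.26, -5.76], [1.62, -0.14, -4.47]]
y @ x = [[0.85, 1.12, -2.55],[0.02, -0.38, 0.01]]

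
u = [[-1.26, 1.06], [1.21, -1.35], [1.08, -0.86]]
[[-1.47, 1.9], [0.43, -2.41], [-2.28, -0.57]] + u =[[-2.73, 2.96], [1.64, -3.76], [-1.20, -1.43]]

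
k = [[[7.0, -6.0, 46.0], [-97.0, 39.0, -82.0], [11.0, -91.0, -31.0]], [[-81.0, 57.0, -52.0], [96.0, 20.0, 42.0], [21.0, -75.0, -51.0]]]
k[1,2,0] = 21.0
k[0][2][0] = 11.0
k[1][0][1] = 57.0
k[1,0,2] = -52.0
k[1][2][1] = -75.0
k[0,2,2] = -31.0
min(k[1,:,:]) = -81.0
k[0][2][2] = -31.0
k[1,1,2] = 42.0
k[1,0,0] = -81.0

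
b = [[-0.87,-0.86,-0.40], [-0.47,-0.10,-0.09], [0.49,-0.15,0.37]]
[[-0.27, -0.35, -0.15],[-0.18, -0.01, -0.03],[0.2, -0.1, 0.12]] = b @ [[0.4, -0.08, -0.02], [-0.08, 0.48, 0.02], [-0.02, 0.02, 0.37]]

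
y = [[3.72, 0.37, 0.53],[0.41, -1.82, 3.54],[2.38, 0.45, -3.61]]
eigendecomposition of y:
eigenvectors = [[-0.92, 0.0, 0.08], [-0.25, -0.82, -0.99], [-0.3, 0.57, -0.11]]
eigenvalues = [3.99, -4.26, -1.44]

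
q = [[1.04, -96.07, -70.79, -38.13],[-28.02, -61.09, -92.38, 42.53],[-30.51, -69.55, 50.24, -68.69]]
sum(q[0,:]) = -203.95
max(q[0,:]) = 1.04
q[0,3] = -38.13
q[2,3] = -68.69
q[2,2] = 50.24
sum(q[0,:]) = -203.95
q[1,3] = 42.53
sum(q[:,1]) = -226.70999999999998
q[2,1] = -69.55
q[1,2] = -92.38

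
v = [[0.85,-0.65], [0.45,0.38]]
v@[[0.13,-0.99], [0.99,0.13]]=[[-0.53, -0.93], [0.43, -0.4]]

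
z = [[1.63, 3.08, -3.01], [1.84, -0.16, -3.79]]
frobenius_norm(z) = 6.24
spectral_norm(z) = 5.79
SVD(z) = [[-0.75, -0.66],  [-0.66, 0.75]] @ diag([5.788680865557381, 2.338776140790274]) @ [[-0.42, -0.38, 0.82], [0.13, -0.92, -0.36]]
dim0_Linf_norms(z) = [1.84, 3.08, 3.79]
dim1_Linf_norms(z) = [3.08, 3.79]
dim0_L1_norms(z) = [3.47, 3.24, 6.8]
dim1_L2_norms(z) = [4.6, 4.22]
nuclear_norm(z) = 8.13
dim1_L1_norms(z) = [7.72, 5.79]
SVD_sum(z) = [[1.83, 1.65, -3.57], [1.62, 1.46, -3.16]] + [[-0.20, 1.43, 0.56], [0.22, -1.62, -0.63]]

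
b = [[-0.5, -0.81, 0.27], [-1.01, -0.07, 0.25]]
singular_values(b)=[1.29, 0.63]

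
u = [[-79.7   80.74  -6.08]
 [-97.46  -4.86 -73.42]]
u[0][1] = 80.74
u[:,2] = [-6.08, -73.42]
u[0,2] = -6.08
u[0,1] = 80.74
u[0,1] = 80.74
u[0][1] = 80.74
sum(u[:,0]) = -177.16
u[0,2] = -6.08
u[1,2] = -73.42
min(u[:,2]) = -73.42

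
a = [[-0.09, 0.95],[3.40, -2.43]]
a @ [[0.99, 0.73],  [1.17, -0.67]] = [[1.02, -0.70], [0.52, 4.11]]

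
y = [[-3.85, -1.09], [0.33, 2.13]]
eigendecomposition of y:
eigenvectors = [[-1.00, 0.18], [0.06, -0.98]]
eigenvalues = [-3.79, 2.07]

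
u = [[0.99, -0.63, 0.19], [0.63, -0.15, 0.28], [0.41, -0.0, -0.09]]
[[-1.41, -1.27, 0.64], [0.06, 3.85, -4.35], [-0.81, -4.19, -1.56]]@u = [[-1.93, 1.08, -0.68], [0.7, -0.62, 1.48], [-4.08, 1.14, -1.19]]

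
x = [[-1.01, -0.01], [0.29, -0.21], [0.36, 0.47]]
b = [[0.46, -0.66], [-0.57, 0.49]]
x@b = [[-0.46, 0.66], [0.25, -0.29], [-0.10, -0.01]]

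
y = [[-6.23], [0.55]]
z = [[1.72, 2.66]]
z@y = [[-9.25]]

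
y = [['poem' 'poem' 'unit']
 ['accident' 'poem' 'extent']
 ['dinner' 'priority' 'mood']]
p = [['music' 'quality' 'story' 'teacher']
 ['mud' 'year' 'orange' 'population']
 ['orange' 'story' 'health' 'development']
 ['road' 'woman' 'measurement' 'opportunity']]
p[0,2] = 'story'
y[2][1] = 'priority'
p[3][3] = 'opportunity'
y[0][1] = 'poem'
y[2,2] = 'mood'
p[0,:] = ['music', 'quality', 'story', 'teacher']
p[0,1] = 'quality'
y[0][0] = 'poem'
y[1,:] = ['accident', 'poem', 'extent']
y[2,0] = 'dinner'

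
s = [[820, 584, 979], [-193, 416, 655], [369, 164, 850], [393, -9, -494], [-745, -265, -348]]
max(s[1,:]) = 655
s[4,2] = -348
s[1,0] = -193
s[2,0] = 369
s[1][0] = -193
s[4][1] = -265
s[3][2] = -494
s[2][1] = 164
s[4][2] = -348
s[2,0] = 369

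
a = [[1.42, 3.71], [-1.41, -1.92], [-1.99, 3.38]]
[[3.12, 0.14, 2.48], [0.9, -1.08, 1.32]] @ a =[[-0.70, 19.69], [0.17, 9.87]]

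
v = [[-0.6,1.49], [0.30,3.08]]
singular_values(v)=[3.42, 0.67]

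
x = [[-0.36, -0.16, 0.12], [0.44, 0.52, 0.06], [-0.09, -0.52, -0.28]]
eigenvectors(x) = [[0.29, -0.69, 0.47], [-0.73, 0.28, -0.48], [0.62, 0.66, 0.75]]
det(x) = 0.00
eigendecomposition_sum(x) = [[-0.14, -0.22, -0.05],[0.35, 0.54, 0.13],[-0.29, -0.46, -0.11]] + [[-0.22, 0.06, 0.17], [0.09, -0.02, -0.07], [0.21, -0.06, -0.17]] + [[-0.00,-0.0,-0.0],[0.00,0.00,0.00],[-0.01,-0.01,-0.00]]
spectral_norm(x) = 0.91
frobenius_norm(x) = 1.00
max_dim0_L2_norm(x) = 0.75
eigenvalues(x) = [0.29, -0.41, -0.0]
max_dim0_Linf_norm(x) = 0.52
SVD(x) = [[-0.34, -0.67, 0.66], [0.74, 0.24, 0.62], [-0.58, 0.70, 0.42]] @ diag([0.9093420351829374, 0.40889519880211767, 0.0013339587439143248]) @ [[0.55, 0.81, 0.18],[0.69, -0.33, -0.64],[-0.46, 0.48, -0.74]]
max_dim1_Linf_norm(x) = 0.52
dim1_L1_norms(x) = [0.64, 1.02, 0.89]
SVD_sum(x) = [[-0.17, -0.25, -0.06], [0.37, 0.55, 0.12], [-0.29, -0.43, -0.1]] + [[-0.19, 0.09, 0.18], [0.07, -0.03, -0.06], [0.2, -0.09, -0.18]] + [[-0.0, 0.00, -0.0], [-0.00, 0.0, -0.0], [-0.00, 0.0, -0.00]]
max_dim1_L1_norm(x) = 1.02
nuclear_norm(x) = 1.32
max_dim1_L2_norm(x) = 0.68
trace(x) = -0.12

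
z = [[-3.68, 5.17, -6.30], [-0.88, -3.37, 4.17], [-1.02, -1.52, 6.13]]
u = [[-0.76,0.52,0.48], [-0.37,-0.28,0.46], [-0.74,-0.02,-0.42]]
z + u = [[-4.44, 5.69, -5.82], [-1.25, -3.65, 4.63], [-1.76, -1.54, 5.71]]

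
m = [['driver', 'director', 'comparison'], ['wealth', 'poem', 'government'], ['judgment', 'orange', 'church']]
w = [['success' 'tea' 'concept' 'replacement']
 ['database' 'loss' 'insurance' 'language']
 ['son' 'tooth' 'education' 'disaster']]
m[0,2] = 'comparison'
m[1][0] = 'wealth'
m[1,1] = 'poem'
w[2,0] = 'son'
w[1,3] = 'language'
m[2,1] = 'orange'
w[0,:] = ['success', 'tea', 'concept', 'replacement']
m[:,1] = ['director', 'poem', 'orange']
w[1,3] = 'language'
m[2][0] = 'judgment'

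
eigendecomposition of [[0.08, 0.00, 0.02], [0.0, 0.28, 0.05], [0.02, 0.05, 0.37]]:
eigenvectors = [[-1.00, 0.06, 0.05],[-0.02, 0.4, -0.92],[0.07, 0.91, 0.4]]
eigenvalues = [0.08, 0.39, 0.26]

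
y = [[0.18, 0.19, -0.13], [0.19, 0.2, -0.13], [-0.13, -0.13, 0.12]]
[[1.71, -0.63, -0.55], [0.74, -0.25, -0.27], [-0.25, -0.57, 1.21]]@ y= [[0.26, 0.27, -0.21], [0.12, 0.13, -0.10], [-0.31, -0.32, 0.25]]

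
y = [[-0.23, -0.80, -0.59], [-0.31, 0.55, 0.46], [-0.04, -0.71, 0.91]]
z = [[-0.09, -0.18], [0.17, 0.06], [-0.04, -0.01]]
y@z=[[-0.09,  -0.0], [0.1,  0.08], [-0.15,  -0.04]]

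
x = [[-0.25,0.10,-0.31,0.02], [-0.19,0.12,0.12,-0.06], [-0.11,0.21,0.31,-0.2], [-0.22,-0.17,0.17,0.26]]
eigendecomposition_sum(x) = [[(-0.27-0j), (0.16-0j), (-0.18-0j), -0.04+0.00j], [(-0.15-0j), 0.09-0.00j, -0.10-0.00j, (-0.02+0j)], [(-0.05-0j), 0.03-0.00j, (-0.03-0j), (-0.01+0j)], [(-0.15-0j), 0.09-0.00j, -0.10-0.00j, (-0.02+0j)]] + [[0j, (-0+0j), 0.00+0.00j, 0.00-0.00j], [0j, (-0.01+0j), 0.00+0.00j, -0j], [0.00+0.00j, (-0+0j), 0.00+0.00j, 0.00-0.00j], [0.00+0.00j, (-0.01+0j), 0j, 0.00-0.00j]] + [[0.01+0.01j, -0.03+0.10j, (-0.07-0j), 0.03-0.11j],[-0.02-0.01j, 0.02-0.16j, 0.11-0.01j, -0.02+0.17j],[(-0.03-0.02j), 0.09-0.24j, (0.17+0.02j), (-0.1+0.26j)],[(-0.03+0.01j), -0.13-0.23j, (0.13-0.12j), (0.14+0.26j)]] + [[0.01-0.01j, -0.03-0.10j, (-0.07+0j), 0.03+0.11j], [(-0.02+0.01j), 0.02+0.16j, 0.11+0.01j, -0.02-0.17j], [(-0.03+0.02j), (0.09+0.24j), (0.17-0.02j), -0.10-0.26j], [(-0.03-0.01j), -0.13+0.23j, (0.13+0.12j), 0.14-0.26j]]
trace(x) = 0.44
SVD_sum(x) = [[0.03, -0.07, -0.17, 0.07],[-0.03, 0.07, 0.17, -0.07],[-0.07, 0.14, 0.36, -0.15],[-0.0, 0.01, 0.02, -0.01]] + [[0.00, 0.0, -0.0, -0.01], [-0.03, -0.02, 0.02, 0.03], [0.03, 0.02, -0.02, -0.04], [-0.22, -0.18, 0.15, 0.27]] + [[-0.29, 0.16, -0.14, -0.05], [-0.13, 0.08, -0.06, -0.02], [-0.07, 0.04, -0.03, -0.01], [0.00, -0.0, 0.0, 0.00]] + [[0.00, 0.00, 0.0, 0.00], [-0.00, -0.0, -0.00, -0.00], [0.00, 0.00, 0.00, 0.0], [0.00, 0.0, 0.0, 0.00]]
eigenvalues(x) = [(-0.24+0j), (-0+0j), (0.34+0.12j), (0.34-0.12j)]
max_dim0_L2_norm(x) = 0.49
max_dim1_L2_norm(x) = 0.44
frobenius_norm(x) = 0.78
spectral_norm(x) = 0.51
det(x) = 0.00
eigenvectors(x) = [[(0.78+0j), (0.28+0j), (0.17+0.17j), 0.17-0.17j],  [(0.43+0j), 0.70+0.00j, (-0.31-0.22j), (-0.31+0.22j)],  [0.15+0.00j, 0.05+0.00j, (-0.41-0.47j), (-0.41+0.47j)],  [(0.43+0j), 0.65+0.00j, -0.64+0.00j, -0.64-0.00j]]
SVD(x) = [[0.39, -0.02, -0.88, 0.26], [-0.38, 0.12, -0.41, -0.82], [-0.83, -0.13, -0.23, 0.48], [-0.05, 0.98, 0.00, 0.17]] @ diag([0.5092975600502757, 0.42258294043663097, 0.4069858977583567, 0.0014604124729578887]) @ [[0.15,-0.34,-0.86,0.36], [-0.52,-0.43,0.35,0.65], [0.8,-0.46,0.38,0.13], [0.27,0.70,0.05,0.66]]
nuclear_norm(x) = 1.34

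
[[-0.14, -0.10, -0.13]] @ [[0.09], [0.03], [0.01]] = [[-0.02]]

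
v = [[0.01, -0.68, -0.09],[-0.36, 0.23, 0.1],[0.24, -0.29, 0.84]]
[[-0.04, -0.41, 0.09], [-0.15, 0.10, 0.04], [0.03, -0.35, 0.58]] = v @ [[0.44, 0.07, -0.07], [0.07, 0.63, -0.22], [-0.07, -0.22, 0.64]]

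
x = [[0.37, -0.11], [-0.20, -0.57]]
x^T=[[0.37, -0.20],  [-0.11, -0.57]]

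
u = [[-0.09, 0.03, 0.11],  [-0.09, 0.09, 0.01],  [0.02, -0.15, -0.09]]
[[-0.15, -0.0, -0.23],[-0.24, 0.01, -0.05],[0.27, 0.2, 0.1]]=u@[[1.01, -1.30, 0.75], [-1.6, -1.07, 0.40], [-0.12, -0.78, -1.57]]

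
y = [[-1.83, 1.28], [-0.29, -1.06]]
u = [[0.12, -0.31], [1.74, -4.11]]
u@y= [[-0.13, 0.48], [-1.99, 6.58]]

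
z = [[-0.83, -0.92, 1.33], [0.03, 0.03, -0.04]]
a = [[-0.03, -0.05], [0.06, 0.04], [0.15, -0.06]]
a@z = [[0.02, 0.03, -0.04], [-0.05, -0.05, 0.08], [-0.13, -0.14, 0.2]]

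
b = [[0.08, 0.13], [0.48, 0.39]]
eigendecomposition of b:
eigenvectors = [[-0.68, -0.28],[0.73, -0.96]]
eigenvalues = [-0.06, 0.53]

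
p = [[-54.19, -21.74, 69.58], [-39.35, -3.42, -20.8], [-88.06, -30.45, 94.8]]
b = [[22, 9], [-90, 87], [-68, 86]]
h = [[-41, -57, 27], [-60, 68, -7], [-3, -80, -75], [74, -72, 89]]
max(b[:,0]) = 22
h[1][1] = 68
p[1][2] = -20.8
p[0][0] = -54.19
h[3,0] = 74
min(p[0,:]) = -54.19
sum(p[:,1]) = -55.61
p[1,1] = -3.42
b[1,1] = 87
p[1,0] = -39.35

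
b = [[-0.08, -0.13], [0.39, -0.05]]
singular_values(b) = [0.4, 0.14]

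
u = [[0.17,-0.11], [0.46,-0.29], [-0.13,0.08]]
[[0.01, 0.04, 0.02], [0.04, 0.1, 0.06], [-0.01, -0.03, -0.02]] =u @ [[0.08, 0.26, 0.07], [-0.00, 0.08, -0.10]]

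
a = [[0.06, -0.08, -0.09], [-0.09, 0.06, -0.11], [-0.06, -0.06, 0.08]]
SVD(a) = [[-0.28, 0.84, 0.46], [-0.81, -0.46, 0.35], [0.51, -0.27, 0.82]] @ diag([0.1675835740391857, 0.14217509919267166, 0.08486452074811207]) @ [[0.15, -0.34, 0.93], [0.76, -0.55, -0.33], [-0.63, -0.76, -0.17]]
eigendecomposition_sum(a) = [[-0.03, -0.03, -0.04], [-0.04, -0.03, -0.04], [-0.02, -0.02, -0.03]] + [[0.10, -0.03, -0.09], [-0.06, 0.02, 0.06], [-0.03, 0.01, 0.03]] + [[-0.00, -0.02, 0.04], [0.01, 0.08, -0.13], [-0.01, -0.05, 0.08]]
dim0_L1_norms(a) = [0.21, 0.2, 0.28]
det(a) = -0.00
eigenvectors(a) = [[-0.6,-0.8,0.24], [-0.67,0.54,-0.83], [-0.44,0.25,0.50]]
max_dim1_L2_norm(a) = 0.15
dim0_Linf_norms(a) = [0.09, 0.08, 0.11]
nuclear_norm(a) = 0.39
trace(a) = 0.20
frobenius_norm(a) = 0.24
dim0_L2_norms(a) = [0.12, 0.12, 0.16]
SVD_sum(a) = [[-0.01, 0.02, -0.04], [-0.02, 0.05, -0.13], [0.01, -0.03, 0.08]] + [[0.09,-0.07,-0.04], [-0.05,0.04,0.02], [-0.03,0.02,0.01]] + [[-0.02, -0.03, -0.01], [-0.02, -0.02, -0.01], [-0.04, -0.05, -0.01]]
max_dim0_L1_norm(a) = 0.28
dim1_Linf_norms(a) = [0.09, 0.11, 0.08]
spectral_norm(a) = 0.17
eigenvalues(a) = [-0.09, 0.14, 0.15]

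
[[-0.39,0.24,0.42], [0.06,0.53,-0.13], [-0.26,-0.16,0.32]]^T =[[-0.39, 0.06, -0.26],[0.24, 0.53, -0.16],[0.42, -0.13, 0.32]]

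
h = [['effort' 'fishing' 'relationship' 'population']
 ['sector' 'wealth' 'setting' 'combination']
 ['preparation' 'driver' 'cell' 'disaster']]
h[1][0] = 'sector'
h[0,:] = ['effort', 'fishing', 'relationship', 'population']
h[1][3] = 'combination'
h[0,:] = ['effort', 'fishing', 'relationship', 'population']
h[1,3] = 'combination'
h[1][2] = 'setting'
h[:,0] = ['effort', 'sector', 'preparation']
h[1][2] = 'setting'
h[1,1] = 'wealth'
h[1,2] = 'setting'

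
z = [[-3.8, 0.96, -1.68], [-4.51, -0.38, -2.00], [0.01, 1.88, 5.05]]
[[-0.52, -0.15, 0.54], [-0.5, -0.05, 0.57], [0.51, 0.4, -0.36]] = z@ [[0.06, -0.03, -0.09], [-0.08, -0.08, 0.05], [0.13, 0.11, -0.09]]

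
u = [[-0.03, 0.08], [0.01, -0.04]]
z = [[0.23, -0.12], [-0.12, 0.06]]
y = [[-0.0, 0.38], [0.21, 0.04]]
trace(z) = 0.29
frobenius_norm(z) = 0.29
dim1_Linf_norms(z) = [0.23, 0.12]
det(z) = -0.00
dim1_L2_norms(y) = [0.38, 0.21]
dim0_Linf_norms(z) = [0.23, 0.12]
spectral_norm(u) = 0.09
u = z @ y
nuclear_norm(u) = 0.10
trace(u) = -0.07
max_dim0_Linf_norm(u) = 0.08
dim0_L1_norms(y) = [0.21, 0.42]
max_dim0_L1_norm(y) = 0.42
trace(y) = 0.04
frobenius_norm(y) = 0.44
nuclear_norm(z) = 0.29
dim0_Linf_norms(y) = [0.21, 0.38]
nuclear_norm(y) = 0.59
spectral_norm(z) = 0.29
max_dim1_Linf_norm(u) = 0.08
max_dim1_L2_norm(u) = 0.09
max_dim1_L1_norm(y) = 0.38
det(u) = 0.00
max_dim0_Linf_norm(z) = 0.23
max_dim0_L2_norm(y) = 0.38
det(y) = -0.08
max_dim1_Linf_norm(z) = 0.23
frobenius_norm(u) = 0.09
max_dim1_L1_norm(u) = 0.11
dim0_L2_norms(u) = [0.03, 0.09]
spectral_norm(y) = 0.38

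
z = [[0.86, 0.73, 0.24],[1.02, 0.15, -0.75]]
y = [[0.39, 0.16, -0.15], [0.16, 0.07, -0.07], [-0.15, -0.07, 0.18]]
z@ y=[[0.42, 0.17, -0.14],[0.53, 0.23, -0.3]]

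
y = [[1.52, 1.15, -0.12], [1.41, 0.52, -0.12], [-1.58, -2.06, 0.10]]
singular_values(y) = [3.48, 0.75, 0.0]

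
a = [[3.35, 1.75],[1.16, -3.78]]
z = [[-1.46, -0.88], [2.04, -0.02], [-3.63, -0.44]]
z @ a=[[-5.91, 0.77], [6.81, 3.65], [-12.67, -4.69]]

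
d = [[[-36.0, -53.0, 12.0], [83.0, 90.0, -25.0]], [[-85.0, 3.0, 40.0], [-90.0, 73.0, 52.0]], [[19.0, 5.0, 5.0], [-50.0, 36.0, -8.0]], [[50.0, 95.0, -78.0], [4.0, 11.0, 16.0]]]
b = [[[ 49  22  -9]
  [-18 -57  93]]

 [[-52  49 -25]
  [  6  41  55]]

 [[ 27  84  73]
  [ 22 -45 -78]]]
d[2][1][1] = 36.0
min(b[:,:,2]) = -78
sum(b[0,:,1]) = -35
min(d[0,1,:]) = -25.0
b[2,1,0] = 22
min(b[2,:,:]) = -78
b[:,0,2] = [-9, -25, 73]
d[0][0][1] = -53.0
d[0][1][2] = -25.0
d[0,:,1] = [-53.0, 90.0]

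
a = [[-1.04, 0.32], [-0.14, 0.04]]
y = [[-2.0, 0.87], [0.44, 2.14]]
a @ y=[[2.22, -0.22],[0.3, -0.04]]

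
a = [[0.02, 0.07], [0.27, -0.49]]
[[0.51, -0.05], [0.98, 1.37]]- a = [[0.49, -0.12], [0.71, 1.86]]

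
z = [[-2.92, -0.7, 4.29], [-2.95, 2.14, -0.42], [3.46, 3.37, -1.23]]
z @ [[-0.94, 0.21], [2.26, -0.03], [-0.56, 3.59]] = [[-1.24,14.81], [7.84,-2.19], [5.05,-3.79]]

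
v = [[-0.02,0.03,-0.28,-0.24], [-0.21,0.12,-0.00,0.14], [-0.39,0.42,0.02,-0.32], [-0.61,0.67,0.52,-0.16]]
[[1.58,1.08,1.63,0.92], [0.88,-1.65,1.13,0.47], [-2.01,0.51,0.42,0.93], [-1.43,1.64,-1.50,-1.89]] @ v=[[-1.46, 1.48, 0.07, -0.9], [-0.4, 0.62, 0.02, -0.88], [-0.80, 0.8, 1.05, 0.27], [1.42, -1.74, -0.61, 1.36]]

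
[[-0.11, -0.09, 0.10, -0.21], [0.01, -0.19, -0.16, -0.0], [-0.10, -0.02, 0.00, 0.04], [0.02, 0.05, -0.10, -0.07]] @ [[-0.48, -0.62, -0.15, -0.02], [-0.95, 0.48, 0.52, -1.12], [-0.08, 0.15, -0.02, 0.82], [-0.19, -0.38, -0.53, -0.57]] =[[0.17, 0.12, 0.08, 0.30], [0.19, -0.12, -0.10, 0.08], [0.06, 0.04, -0.02, 0.0], [-0.04, 0.02, 0.06, -0.10]]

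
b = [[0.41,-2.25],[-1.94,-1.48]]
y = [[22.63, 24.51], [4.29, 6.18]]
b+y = [[23.04,22.26],[2.35,4.70]]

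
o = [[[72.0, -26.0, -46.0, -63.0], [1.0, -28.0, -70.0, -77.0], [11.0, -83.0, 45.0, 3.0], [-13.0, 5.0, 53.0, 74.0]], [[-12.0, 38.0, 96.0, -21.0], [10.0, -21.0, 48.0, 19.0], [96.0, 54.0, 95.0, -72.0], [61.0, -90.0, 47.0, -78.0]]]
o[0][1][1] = -28.0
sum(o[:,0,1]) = 12.0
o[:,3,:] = [[-13.0, 5.0, 53.0, 74.0], [61.0, -90.0, 47.0, -78.0]]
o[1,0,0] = -12.0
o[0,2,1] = -83.0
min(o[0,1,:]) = -77.0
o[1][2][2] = 95.0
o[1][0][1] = 38.0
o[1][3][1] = -90.0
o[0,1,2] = -70.0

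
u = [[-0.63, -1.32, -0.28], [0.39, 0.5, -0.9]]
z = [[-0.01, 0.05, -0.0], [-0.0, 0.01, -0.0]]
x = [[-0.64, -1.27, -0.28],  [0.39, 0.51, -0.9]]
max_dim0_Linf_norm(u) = 1.32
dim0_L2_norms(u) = [0.74, 1.41, 0.94]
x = z + u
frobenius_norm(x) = 1.82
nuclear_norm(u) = 2.54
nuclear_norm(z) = 0.05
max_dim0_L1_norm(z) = 0.06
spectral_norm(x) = 1.56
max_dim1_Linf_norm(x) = 1.27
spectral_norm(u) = 1.59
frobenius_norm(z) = 0.05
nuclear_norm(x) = 2.50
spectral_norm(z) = 0.05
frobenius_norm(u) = 1.85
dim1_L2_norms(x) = [1.45, 1.11]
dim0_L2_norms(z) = [0.01, 0.05, 0.0]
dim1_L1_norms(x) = [2.19, 1.8]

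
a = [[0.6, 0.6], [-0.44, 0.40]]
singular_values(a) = [0.85, 0.59]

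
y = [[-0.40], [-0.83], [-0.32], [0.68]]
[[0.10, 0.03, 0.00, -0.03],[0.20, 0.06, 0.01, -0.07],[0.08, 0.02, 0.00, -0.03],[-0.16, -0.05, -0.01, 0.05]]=y@[[-0.24, -0.07, -0.01, 0.08]]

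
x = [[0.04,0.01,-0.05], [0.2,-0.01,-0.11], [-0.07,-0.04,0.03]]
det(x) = 0.000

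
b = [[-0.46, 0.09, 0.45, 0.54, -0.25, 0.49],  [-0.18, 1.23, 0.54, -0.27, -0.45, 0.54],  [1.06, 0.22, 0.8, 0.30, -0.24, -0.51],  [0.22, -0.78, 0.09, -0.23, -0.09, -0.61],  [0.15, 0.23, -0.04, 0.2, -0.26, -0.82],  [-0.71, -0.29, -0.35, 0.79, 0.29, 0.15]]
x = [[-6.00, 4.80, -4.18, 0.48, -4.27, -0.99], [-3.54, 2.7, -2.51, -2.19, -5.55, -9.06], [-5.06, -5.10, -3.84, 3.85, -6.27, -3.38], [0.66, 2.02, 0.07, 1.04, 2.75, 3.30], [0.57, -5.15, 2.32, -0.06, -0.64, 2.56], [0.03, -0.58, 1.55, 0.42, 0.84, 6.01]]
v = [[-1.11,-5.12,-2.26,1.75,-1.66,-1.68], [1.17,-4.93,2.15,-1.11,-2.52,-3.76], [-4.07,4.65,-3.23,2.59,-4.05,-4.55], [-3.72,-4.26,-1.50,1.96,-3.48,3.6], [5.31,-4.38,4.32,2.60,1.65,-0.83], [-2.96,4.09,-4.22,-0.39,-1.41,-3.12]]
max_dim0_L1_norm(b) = 3.12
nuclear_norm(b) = 6.23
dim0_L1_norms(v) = [18.34, 27.43, 17.68, 10.4, 14.77, 17.54]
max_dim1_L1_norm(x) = 27.5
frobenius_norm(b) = 3.01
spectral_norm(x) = 17.35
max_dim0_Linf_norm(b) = 1.23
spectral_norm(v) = 14.03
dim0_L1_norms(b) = [2.78, 2.84, 2.27, 2.33, 1.58, 3.12]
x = b @ v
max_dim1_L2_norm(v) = 9.61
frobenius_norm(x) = 21.79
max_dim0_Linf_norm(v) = 5.31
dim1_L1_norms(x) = [20.72, 25.55, 27.5, 9.84, 11.3, 9.43]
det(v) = -3499.94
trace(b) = 1.23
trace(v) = -8.78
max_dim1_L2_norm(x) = 11.99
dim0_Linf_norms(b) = [1.06, 1.23, 0.8, 0.79, 0.45, 0.82]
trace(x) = -0.73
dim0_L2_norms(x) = [8.65, 9.34, 6.8, 4.59, 9.85, 12.17]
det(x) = -476.62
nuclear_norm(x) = 39.28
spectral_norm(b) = 1.86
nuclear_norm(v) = 39.02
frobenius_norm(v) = 19.50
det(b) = 0.13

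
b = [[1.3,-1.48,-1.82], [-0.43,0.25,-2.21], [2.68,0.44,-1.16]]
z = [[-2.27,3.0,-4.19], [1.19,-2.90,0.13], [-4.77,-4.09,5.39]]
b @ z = [[3.97, 15.64, -15.45],[11.82, 7.02, -10.08],[-0.03, 11.51, -17.42]]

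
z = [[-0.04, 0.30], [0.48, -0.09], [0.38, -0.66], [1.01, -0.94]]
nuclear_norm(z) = 2.02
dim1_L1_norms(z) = [0.34, 0.57, 1.04, 1.95]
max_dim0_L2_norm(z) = 1.19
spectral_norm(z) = 1.63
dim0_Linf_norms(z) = [1.01, 0.94]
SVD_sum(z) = [[-0.17, 0.17], [0.28, -0.29], [0.52, -0.52], [0.97, -0.98]] + [[0.13, 0.13], [0.2, 0.2], [-0.14, -0.14], [0.04, 0.04]]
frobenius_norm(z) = 1.68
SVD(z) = [[-0.15, -0.47], [0.25, -0.71], [0.45, 0.5], [0.84, -0.14]] @ diag([1.6316688013087686, 0.3891746688000224]) @ [[0.7, -0.71], [-0.71, -0.7]]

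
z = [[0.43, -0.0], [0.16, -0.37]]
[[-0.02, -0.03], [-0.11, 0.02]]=z @ [[-0.05, -0.07],[0.28, -0.09]]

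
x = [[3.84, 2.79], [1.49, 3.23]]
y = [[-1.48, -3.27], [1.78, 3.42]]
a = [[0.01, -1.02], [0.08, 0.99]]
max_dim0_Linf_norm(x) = 3.84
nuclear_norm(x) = 7.19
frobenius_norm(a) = 1.42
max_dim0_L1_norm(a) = 2.01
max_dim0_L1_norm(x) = 6.02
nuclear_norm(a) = 1.49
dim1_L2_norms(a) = [1.02, 0.99]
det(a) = 0.09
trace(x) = 7.07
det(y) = 0.76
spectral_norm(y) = 5.27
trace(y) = 1.94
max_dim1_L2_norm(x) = 4.75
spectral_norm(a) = 1.42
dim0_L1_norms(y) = [3.26, 6.69]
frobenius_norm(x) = 5.93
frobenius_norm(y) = 5.27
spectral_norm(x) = 5.76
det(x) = 8.25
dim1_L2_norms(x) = [4.75, 3.56]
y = a @ x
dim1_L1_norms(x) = [6.63, 4.72]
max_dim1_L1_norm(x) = 6.63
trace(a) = 1.00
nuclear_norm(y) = 5.41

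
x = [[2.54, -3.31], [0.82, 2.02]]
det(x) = 7.845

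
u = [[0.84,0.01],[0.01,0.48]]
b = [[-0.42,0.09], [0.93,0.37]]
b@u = [[-0.35,0.04], [0.78,0.19]]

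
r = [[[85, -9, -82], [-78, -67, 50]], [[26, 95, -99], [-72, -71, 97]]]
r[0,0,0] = 85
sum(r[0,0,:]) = -6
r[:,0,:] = [[85, -9, -82], [26, 95, -99]]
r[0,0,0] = 85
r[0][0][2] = -82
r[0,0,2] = -82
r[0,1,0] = -78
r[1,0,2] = -99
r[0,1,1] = -67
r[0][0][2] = -82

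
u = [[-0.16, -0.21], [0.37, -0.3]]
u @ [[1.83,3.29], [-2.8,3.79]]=[[0.30,-1.32], [1.52,0.08]]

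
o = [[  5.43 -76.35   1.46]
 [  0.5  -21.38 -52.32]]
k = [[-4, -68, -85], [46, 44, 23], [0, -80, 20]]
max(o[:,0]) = 5.43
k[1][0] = 46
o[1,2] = -52.32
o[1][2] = -52.32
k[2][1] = -80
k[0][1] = -68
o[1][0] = 0.5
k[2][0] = 0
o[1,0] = 0.5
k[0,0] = -4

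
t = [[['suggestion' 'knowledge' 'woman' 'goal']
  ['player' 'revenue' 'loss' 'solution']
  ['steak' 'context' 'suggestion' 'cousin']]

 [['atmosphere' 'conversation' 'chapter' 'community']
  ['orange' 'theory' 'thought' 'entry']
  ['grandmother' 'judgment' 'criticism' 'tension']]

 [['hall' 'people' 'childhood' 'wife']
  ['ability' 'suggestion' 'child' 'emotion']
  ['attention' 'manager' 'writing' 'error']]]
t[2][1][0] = 'ability'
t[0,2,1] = 'context'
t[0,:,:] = [['suggestion', 'knowledge', 'woman', 'goal'], ['player', 'revenue', 'loss', 'solution'], ['steak', 'context', 'suggestion', 'cousin']]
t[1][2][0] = 'grandmother'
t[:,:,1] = [['knowledge', 'revenue', 'context'], ['conversation', 'theory', 'judgment'], ['people', 'suggestion', 'manager']]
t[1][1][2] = 'thought'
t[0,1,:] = ['player', 'revenue', 'loss', 'solution']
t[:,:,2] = [['woman', 'loss', 'suggestion'], ['chapter', 'thought', 'criticism'], ['childhood', 'child', 'writing']]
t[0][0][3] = 'goal'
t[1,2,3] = 'tension'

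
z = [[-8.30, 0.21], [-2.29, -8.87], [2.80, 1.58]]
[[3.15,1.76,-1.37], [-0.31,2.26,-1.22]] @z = [[-34.01, -17.11], [-6.02, -22.04]]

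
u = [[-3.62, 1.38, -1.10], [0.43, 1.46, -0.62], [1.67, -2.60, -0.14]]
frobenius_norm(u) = 5.34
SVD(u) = [[-0.8,0.51,0.31], [-0.13,-0.65,0.75], [0.58,0.56,0.59]] @ diag([4.825524789638243, 2.0937767628006343, 0.9047703422100503]) @ [[0.79, -0.58, 0.18], [-0.57, -0.81, -0.11], [0.21, -0.01, -0.98]]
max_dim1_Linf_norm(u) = 3.62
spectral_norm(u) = 4.83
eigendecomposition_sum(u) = [[-4.06, 0.41, -1.43], [0.8, -0.08, 0.28], [3.02, -0.31, 1.07]] + [[0.44,0.26,0.52], [-0.36,-0.22,-0.43], [-1.35,-0.81,-1.6]] + [[-0.0,0.70,-0.19], [-0.01,1.76,-0.47], [0.0,-1.48,0.4]]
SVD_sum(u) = [[-3.07, 2.26, -0.71],[-0.49, 0.36, -0.11],[2.23, -1.64, 0.51]] + [[-0.61, -0.87, -0.12], [0.78, 1.11, 0.16], [-0.67, -0.95, -0.13]] + [[0.06, -0.00, -0.27], [0.15, -0.01, -0.66], [0.11, -0.01, -0.52]]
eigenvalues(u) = [-3.07, -1.38, 2.15]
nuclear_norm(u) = 7.82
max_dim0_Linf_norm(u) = 3.62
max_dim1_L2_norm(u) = 4.03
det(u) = 9.14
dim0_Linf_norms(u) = [3.62, 2.6, 1.1]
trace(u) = -2.30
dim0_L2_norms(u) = [4.01, 3.29, 1.27]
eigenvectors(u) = [[-0.79,-0.30,-0.29], [0.16,0.25,-0.73], [0.59,0.92,0.62]]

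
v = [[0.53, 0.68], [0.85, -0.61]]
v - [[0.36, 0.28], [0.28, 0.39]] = [[0.17, 0.4],[0.57, -1.00]]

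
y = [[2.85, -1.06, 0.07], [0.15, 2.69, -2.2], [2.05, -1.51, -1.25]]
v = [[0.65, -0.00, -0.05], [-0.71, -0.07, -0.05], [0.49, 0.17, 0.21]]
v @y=[[1.75, -0.61, 0.11], [-2.14, 0.64, 0.17], [1.85, -0.38, -0.60]]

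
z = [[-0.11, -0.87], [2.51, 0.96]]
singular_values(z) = [2.72, 0.76]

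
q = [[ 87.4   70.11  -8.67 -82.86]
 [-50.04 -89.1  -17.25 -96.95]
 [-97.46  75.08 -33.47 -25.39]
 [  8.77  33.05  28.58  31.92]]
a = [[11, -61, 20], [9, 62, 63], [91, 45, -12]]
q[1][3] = -96.95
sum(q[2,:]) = -81.24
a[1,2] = 63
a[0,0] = 11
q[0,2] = -8.67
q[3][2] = 28.58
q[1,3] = -96.95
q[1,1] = -89.1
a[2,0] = 91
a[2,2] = -12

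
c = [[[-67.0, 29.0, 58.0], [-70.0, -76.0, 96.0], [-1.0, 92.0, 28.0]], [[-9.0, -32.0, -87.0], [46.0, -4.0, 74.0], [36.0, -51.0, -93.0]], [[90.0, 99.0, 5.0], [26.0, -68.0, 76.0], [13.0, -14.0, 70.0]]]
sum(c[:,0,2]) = -24.0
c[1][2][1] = -51.0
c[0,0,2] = 58.0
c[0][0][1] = 29.0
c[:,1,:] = [[-70.0, -76.0, 96.0], [46.0, -4.0, 74.0], [26.0, -68.0, 76.0]]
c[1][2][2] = -93.0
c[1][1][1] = -4.0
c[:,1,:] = [[-70.0, -76.0, 96.0], [46.0, -4.0, 74.0], [26.0, -68.0, 76.0]]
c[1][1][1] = -4.0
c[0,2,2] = 28.0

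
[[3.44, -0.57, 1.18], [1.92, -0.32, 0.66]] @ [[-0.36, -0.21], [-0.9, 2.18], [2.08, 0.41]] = [[1.73, -1.48], [0.97, -0.83]]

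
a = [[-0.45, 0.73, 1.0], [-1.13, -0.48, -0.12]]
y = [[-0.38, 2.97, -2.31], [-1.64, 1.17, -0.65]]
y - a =[[0.07, 2.24, -3.31], [-0.51, 1.65, -0.53]]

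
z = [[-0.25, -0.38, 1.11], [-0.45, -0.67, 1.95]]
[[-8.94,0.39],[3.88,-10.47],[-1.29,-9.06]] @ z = [[2.06, 3.14, -9.16], [3.74, 5.54, -16.11], [4.4, 6.56, -19.1]]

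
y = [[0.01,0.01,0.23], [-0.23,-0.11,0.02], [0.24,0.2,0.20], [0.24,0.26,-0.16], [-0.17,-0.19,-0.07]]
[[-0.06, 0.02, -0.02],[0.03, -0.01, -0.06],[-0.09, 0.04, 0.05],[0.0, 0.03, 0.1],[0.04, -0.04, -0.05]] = y @ [[-0.18, -0.04, 0.19], [0.02, 0.2, 0.14], [-0.25, 0.06, -0.10]]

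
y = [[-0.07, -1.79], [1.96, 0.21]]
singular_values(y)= [2.04, 1.71]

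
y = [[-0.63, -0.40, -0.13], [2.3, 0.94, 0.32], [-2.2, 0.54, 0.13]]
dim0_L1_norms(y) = [5.13, 1.88, 0.58]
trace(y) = 0.44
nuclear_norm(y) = 4.41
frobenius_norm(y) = 3.46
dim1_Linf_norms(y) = [0.63, 2.3, 2.2]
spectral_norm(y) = 3.27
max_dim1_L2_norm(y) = 2.51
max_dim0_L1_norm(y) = 5.13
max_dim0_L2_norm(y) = 3.24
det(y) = 0.00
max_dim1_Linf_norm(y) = 2.3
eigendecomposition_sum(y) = [[-0.19, -0.06, -0.02], [2.61, 0.84, 0.28], [-7.29, -2.35, -0.77]] + [[-0.01, -0.00, -0.0], [-0.80, -0.28, -0.08], [2.48, 0.88, 0.25]] + [[-0.43, -0.34, -0.11], [0.49, 0.38, 0.12], [2.6, 2.02, 0.65]]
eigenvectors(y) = [[-0.02, 0.0, -0.16],  [0.34, 0.31, 0.18],  [-0.94, -0.95, 0.97]]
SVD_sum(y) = [[-0.68, -0.09, -0.04], [2.39, 0.32, 0.13], [-2.08, -0.28, -0.12]] + [[0.05, -0.31, -0.09],[-0.09, 0.62, 0.19],[-0.12, 0.82, 0.25]] + [[-0.0, -0.00, 0.0], [-0.0, -0.0, 0.0], [-0.00, -0.00, 0.0]]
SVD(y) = [[-0.21, 0.29, -0.93], [0.74, -0.58, -0.34], [-0.64, -0.76, -0.09]] @ diag([3.2740952439328237, 1.1307518607573024, 0.0007503668188911014]) @ [[0.99, 0.13, 0.06], [0.14, -0.95, -0.28], [0.01, 0.29, -0.96]]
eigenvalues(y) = [-0.12, -0.04, 0.6]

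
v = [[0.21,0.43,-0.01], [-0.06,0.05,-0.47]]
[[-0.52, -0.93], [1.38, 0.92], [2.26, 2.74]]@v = [[-0.05, -0.27, 0.44], [0.23, 0.64, -0.45], [0.31, 1.11, -1.31]]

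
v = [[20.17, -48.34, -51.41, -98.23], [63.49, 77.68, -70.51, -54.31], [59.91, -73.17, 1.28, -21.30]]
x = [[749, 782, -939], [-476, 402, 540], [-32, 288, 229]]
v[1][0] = 63.49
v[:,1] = [-48.34, 77.68, -73.17]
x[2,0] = -32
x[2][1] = 288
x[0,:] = [749, 782, -939]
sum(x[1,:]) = 466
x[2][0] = -32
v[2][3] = -21.3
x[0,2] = -939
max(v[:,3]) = -21.3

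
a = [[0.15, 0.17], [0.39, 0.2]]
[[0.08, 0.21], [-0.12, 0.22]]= a @ [[-0.99, -0.14], [1.33, 1.35]]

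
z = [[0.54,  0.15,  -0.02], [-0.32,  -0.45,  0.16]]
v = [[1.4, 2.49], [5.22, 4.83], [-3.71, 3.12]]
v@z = [[-0.04, -0.91, 0.37], [1.27, -1.39, 0.67], [-3.00, -1.96, 0.57]]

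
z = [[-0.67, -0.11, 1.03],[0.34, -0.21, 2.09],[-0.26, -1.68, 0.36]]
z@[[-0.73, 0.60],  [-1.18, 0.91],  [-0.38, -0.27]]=[[0.23, -0.78],[-0.79, -0.55],[2.04, -1.78]]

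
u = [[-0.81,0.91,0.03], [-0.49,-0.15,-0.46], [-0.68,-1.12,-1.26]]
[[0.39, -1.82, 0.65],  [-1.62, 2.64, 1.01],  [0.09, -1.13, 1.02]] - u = [[1.2,  -2.73,  0.62], [-1.13,  2.79,  1.47], [0.77,  -0.01,  2.28]]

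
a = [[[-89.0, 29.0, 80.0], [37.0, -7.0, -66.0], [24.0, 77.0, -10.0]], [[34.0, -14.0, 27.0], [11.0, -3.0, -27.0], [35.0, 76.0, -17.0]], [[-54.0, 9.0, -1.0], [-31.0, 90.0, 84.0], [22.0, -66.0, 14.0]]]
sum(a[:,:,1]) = 191.0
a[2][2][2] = 14.0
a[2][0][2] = -1.0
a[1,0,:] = [34.0, -14.0, 27.0]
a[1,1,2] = -27.0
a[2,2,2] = 14.0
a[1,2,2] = -17.0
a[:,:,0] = [[-89.0, 37.0, 24.0], [34.0, 11.0, 35.0], [-54.0, -31.0, 22.0]]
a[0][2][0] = 24.0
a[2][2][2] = 14.0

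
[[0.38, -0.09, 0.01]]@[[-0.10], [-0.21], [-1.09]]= [[-0.03]]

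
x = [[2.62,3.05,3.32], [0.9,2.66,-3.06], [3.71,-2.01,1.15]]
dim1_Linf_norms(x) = [3.32, 3.06, 3.71]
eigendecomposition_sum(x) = [[(-1.03+0j), 1.00+0.00j, (1.43-0j)], [0.75-0.00j, (-0.72-0j), (-1.04+0j)], [(1.18-0j), -1.14-0.00j, -1.63+0.00j]] + [[(1.83-0.27j), (1.03-1.39j), 0.95+0.65j], [(0.08+2.46j), (1.69+1.58j), -1.01+1.16j], [1.27-1.91j, (-0.44-2.11j), (1.39-0.33j)]] + [[(1.83+0.27j), 1.03+1.39j, 0.95-0.65j], [(0.08-2.46j), (1.69-1.58j), (-1.01-1.16j)], [(1.27+1.91j), -0.44+2.11j, (1.39+0.33j)]]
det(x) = -84.65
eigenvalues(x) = [(-3.38+0j), (4.91+0.98j), (4.91-0.98j)]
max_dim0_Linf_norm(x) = 3.71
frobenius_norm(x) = 7.97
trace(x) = 6.43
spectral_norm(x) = 5.66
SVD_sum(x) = [[3.26, 0.73, 3.19], [-0.75, -0.17, -0.73], [2.19, 0.49, 2.14]] + [[0.13, 2.06, -0.60], [0.2, 3.31, -0.96], [-0.12, -1.95, 0.57]] + [[-0.77, 0.26, 0.73], [1.44, -0.49, -1.37], [1.64, -0.55, -1.55]]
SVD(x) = [[-0.82, -0.47, -0.33], [0.19, -0.76, 0.62], [-0.55, 0.45, 0.71]] @ diag([5.6636993388853325, 4.5487409713948, 3.2858279586527623]) @ [[-0.71, -0.16, -0.69],[-0.06, -0.96, 0.28],[0.71, -0.24, -0.67]]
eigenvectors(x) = [[0.59+0.00j, -0.06-0.48j, -0.06+0.48j], [(-0.43+0j), (0.64+0j), (0.64-0j)], [(-0.68+0j), (-0.49-0.35j), -0.49+0.35j]]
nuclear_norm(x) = 13.50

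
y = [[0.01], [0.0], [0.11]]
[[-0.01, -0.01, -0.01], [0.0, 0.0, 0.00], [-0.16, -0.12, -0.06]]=y @ [[-1.47, -1.1, -0.57]]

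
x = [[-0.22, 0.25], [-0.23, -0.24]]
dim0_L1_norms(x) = [0.45, 0.49]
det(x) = 0.11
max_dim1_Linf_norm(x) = 0.25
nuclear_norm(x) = 0.66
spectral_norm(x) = 0.35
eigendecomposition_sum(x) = [[-0.11+0.12j, (0.12+0.12j)], [-0.12-0.11j, -0.12+0.11j]] + [[(-0.11-0.12j), (0.12-0.12j)], [(-0.12+0.11j), (-0.12-0.11j)]]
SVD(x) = [[-0.71, 0.7], [0.7, 0.71]] @ diag([0.3465575383956242, 0.31827326714816223]) @ [[-0.01, -1.0], [-1.0, 0.01]]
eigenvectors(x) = [[0.72+0.00j, 0.72-0.00j], [-0.03+0.69j, (-0.03-0.69j)]]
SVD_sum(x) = [[0.0, 0.25],[-0.0, -0.24]] + [[-0.22, 0.0], [-0.23, 0.00]]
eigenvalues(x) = [(-0.23+0.24j), (-0.23-0.24j)]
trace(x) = -0.46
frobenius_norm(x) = 0.47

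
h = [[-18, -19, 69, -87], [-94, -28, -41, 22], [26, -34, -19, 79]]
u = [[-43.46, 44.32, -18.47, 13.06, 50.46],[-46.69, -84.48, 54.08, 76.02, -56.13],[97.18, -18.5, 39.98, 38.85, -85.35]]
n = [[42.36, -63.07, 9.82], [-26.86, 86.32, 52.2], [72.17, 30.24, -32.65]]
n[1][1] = 86.32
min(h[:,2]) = -41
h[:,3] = [-87, 22, 79]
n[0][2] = 9.82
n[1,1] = 86.32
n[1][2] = 52.2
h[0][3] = -87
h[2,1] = -34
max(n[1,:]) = 86.32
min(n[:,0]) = -26.86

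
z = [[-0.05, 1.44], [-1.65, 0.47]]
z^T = [[-0.05,-1.65], [1.44,0.47]]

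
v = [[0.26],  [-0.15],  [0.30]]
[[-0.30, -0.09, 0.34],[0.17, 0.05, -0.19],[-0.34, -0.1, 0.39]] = v@ [[-1.14, -0.35, 1.29]]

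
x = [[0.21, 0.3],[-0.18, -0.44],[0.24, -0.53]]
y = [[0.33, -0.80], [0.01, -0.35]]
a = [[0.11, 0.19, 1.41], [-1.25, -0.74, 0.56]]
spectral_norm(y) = 0.93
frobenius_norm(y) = 0.93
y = a @ x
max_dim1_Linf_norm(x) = 0.53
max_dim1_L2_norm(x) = 0.58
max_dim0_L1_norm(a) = 1.97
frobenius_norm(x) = 0.84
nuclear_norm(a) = 2.96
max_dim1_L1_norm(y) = 1.13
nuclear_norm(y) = 1.04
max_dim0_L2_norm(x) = 0.75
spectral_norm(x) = 0.75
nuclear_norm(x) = 1.12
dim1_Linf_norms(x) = [0.3, 0.44, 0.53]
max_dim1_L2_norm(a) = 1.56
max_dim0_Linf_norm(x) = 0.53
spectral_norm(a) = 1.67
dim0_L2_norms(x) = [0.37, 0.75]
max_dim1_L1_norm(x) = 0.77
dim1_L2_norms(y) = [0.87, 0.35]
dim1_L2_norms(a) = [1.43, 1.56]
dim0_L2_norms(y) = [0.33, 0.87]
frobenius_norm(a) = 2.11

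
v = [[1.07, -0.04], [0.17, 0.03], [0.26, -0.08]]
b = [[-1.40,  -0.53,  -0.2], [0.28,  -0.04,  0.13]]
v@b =[[-1.51,-0.57,-0.22], [-0.23,-0.09,-0.03], [-0.39,-0.13,-0.06]]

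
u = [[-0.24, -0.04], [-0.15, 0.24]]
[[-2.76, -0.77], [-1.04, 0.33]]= u@[[11.09,2.69], [2.58,3.06]]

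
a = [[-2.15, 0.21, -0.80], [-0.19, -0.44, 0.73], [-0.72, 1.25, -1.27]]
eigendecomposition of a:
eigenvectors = [[0.16,  -0.85,  -0.72], [-0.73,  0.10,  -0.49], [-0.67,  -0.52,  0.49]]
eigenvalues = [0.27, -2.67, -1.46]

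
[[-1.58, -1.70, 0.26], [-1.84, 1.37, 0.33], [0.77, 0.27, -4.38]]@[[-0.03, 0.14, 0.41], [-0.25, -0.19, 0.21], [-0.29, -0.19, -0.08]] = [[0.4, 0.05, -1.03], [-0.38, -0.58, -0.49], [1.18, 0.89, 0.72]]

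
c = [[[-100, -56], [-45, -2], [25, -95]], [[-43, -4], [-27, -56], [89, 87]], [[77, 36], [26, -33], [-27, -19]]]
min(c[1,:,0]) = -43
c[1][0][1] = -4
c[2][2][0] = -27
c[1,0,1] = -4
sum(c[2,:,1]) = -16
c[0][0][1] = -56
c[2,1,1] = -33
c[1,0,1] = -4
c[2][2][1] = -19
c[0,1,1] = -2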